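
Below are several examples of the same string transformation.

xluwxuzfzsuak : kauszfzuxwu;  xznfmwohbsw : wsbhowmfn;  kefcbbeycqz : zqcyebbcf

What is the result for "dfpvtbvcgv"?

vgcvbtvp

The pattern: reverse the string, then delete the last 2 characters.
Working it through for "dfpvtbvcgv": intermediate "vgcvbtvpfd", final "vgcvbtvp".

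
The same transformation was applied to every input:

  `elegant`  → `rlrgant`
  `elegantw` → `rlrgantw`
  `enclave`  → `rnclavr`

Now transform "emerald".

rmrrald

Rule — replace every "e" with "r".
Doing the same to "emerald": "rmrrald".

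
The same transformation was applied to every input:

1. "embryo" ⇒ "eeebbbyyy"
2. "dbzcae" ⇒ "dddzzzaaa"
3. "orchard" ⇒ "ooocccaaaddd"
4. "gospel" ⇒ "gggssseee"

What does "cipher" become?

The transformation: keep every other character starting from the first (positions 1st, 3rd, 5th, ...), then repeat every character 3 times.
For "cipher", step one produces "cpe"; step two turns that into "cccpppeee".
(Check on "embryo": → "eby" → "eeebbbyyy" ✓)

cccpppeee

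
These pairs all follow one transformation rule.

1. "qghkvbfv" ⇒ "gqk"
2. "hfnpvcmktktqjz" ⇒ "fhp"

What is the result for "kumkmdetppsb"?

ukk

The transformation: swap each adjacent pair of characters (1↔2, 3↔4, ...), then keep only the first 3 characters.
Starting from "kumkmdetppsb": after the first operation, "ukkmdmteppbs"; after the second, "ukk".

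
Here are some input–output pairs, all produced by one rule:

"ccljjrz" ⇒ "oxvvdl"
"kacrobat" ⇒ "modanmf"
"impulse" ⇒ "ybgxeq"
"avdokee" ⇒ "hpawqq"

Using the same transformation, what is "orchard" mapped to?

dotmdp

In each case the input is transformed by: delete the first character, then shift every letter 12 places forward in the alphabet (wrapping around).
Starting from "orchard": after the first operation, "rchard"; after the second, "dotmdp".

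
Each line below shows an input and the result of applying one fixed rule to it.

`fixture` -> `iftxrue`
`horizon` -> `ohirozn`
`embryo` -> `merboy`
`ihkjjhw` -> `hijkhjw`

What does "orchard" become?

rohcrad

In each case the input is transformed by: swap each adjacent pair of characters (1↔2, 3↔4, ...).
On "orchard" that produces "rohcrad".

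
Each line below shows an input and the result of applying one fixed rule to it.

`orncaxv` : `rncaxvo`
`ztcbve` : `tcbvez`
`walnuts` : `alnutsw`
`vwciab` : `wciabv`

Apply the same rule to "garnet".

arnetg

The transformation: move the first character to the end.
For "garnet" the result is "arnetg".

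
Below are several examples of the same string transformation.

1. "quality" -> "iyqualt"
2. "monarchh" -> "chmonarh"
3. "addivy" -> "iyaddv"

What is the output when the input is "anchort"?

Looking at the pairs, the operation is to move the last 2 characters to the front (rotate right by 2), then swap the first and last characters.
Applying that to "anchort" gives "otanchr".
(Check on "addivy": → "vyaddi" → "iyaddv" ✓)

otanchr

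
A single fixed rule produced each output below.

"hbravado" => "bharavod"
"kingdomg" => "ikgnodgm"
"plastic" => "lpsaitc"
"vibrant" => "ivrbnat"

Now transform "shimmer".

The pattern: swap each adjacent pair of characters (1↔2, 3↔4, ...).
So "shimmer" becomes "hsmiemr".

hsmiemr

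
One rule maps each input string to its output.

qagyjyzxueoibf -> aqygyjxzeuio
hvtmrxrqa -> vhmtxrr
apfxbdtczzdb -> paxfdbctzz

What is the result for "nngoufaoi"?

The pattern: delete the last 2 characters, then swap each adjacent pair of characters (1↔2, 3↔4, ...).
"nngoufaoi" → "nngoufa" → "nnogfua".

nnogfua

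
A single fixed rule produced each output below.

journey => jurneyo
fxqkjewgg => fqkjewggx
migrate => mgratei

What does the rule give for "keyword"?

kyworde

In each case the input is transformed by: move the first character to the end, then swap the first and last characters.
"keyword" → "eywordk" → "kyworde".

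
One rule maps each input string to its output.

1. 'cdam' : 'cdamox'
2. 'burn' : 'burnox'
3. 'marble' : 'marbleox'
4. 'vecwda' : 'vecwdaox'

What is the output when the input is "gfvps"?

gfvpsox

What's happening: append "ox".
Doing the same to "gfvps": "gfvpsox".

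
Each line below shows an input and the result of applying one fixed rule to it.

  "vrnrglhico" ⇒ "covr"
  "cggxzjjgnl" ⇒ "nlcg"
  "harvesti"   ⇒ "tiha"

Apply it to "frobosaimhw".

hwfr

The transformation: move the last 2 characters to the front (rotate right by 2), then keep only the first 4 characters.
On "frobosaimhw": the first step gives "hwfrobosaim", and the second then gives "hwfr".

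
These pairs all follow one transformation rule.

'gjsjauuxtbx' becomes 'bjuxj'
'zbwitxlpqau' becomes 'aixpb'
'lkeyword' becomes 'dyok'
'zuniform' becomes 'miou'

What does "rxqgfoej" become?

The transformation: keep every other character starting from the second (positions 2nd, 4th, 6th, ...), then swap the first and last characters.
Doing the same to "rxqgfoej": "jgox".

jgox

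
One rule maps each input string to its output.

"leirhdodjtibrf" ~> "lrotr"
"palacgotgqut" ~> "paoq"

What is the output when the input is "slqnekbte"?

In each case the input is transformed by: keep one character in every 3, starting at position 1 (positions 1st, 4th, 7th, ...).
Doing the same to "slqnekbte": "snb".

snb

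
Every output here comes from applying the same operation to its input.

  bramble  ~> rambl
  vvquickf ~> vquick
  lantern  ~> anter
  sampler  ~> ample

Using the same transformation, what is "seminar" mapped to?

Each output is the input with this applied: move the last character to the front, then delete the first 2 characters.
For "seminar" the result is "emina".

emina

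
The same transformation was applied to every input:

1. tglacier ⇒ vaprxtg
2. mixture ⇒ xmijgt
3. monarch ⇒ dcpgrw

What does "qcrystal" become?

Rule — delete the first character, then shift every letter 11 places backward in the alphabet (wrapping around).
"qcrystal" → "crystal" → "rgnhipa".

rgnhipa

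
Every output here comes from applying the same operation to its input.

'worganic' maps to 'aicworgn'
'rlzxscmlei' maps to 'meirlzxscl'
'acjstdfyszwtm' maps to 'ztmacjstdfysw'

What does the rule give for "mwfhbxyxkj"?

ykjmwfhbxx

The pattern: move the last 3 characters to the front (rotate right by 3), then swap the first and last characters.
For "mwfhbxyxkj", step one produces "xkjmwfhbxy"; step two turns that into "ykjmwfhbxx".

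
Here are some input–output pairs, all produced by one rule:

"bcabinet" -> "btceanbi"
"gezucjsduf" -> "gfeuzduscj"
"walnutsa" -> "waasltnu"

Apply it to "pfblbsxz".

pzfxbslb

Rule — take characters alternately from the front and the back (1st, last, 2nd, 2nd-last, ...).
"pfblbsxz" → "pzfxbslb".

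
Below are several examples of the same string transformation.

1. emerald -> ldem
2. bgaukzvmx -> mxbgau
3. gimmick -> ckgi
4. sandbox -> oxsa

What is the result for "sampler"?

Each output is the input with this applied: move the last 2 characters to the front (rotate right by 2), then delete the last 3 characters.
For "sampler", step one produces "ersampl"; step two turns that into "ersa".

ersa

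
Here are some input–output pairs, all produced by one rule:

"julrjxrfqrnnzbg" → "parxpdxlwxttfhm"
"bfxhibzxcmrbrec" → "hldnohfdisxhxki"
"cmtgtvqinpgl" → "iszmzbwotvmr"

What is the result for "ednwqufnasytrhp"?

Rule — shift every letter 6 places forward in the alphabet (wrapping around).
"ednwqufnasytrhp" → "kjtcwaltgyezxnv".

kjtcwaltgyezxnv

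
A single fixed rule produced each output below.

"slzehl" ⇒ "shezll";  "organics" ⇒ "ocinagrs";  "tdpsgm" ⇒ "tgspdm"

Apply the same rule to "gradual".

gaudarl

The rule is to swap the first and last characters, then reverse the string.
For "gradual", step one produces "lraduag"; step two turns that into "gaudarl".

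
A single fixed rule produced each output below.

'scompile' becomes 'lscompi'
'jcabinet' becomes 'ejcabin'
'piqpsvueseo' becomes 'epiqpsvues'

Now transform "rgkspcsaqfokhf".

hrgkspcsaqfok

The transformation: delete the last character, then move the last character to the front.
On "rgkspcsaqfokhf": the first step gives "rgkspcsaqfokh", and the second then gives "hrgkspcsaqfok".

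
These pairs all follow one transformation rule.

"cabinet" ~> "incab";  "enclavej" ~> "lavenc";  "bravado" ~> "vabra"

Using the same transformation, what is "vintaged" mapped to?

tagvin

What's happening: delete the last 2 characters, then move the first 3 characters to the end (rotate left by 3).
Doing the same to "vintaged": "tagvin".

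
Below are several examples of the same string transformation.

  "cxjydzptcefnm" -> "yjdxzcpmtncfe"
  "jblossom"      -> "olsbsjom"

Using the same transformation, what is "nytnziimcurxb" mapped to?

The transformation: move the first 3 characters to the end (rotate left by 3), then take characters alternately from the front and the back (1st, last, 2nd, 2nd-last, ...).
"nytnziimcurxb" → "nziimcurxbnyt" → "ntzyinibmxcru".

ntzyinibmxcru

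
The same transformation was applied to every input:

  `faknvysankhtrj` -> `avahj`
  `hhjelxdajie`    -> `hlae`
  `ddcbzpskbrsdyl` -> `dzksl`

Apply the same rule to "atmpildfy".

tif

Rule — keep one character in every 3, starting at position 2 (positions 2nd, 5th, 8th, ...).
On "atmpildfy" that produces "tif".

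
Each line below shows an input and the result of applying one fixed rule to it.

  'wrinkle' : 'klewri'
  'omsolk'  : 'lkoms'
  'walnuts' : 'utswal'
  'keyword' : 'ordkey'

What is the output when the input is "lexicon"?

conlex

Looking at the pairs, the operation is to move the first 3 characters to the end (rotate left by 3), then delete the first character.
For "lexicon", step one produces "iconlex"; step two turns that into "conlex".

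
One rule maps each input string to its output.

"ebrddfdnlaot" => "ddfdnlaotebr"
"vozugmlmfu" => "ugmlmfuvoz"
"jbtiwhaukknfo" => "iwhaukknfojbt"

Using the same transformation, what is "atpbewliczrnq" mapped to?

Looking at the pairs, the operation is to move the first 3 characters to the end (rotate left by 3).
Doing the same to "atpbewliczrnq": "bewliczrnqatp".

bewliczrnqatp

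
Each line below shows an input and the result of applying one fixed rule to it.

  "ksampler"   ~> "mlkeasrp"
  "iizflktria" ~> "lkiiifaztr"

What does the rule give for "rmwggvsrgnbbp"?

rrpnmgggbbwvs

What's happening: sort the characters into reverse alphabetical order, then move the first 3 characters to the end (rotate left by 3).
Working it through for "rmwggvsrgnbbp": intermediate "wvsrrpnmgggbb", final "rrpnmgggbbwvs".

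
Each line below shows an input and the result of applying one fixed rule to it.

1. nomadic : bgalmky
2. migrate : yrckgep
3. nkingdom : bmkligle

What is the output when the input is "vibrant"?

The transformation: move the last 3 characters to the front (rotate right by 3), then shift every letter 2 places backward in the alphabet (wrapping around).
On "vibrant": the first step gives "antvibr", and the second then gives "ylrtgzp".

ylrtgzp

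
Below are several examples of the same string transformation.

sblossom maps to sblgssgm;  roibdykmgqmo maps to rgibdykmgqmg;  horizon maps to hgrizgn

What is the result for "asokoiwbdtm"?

asgkgiwbdtm

Rule — replace every "o" with "g".
On "asokoiwbdtm" that produces "asgkgiwbdtm".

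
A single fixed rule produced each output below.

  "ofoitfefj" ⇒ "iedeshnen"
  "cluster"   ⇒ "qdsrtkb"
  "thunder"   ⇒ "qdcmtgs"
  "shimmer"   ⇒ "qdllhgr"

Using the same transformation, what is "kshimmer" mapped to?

The pattern: reverse the string, then shift every letter 1 place backward in the alphabet (wrapping around).
"kshimmer" → "qdllhgrj".

qdllhgrj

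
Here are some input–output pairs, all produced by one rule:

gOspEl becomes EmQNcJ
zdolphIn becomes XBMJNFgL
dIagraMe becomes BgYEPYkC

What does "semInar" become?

The rule is to shift every letter 2 places backward in the alphabet (wrapping around), then flip the case of every letter.
"semInar" → "qckGlyp" → "QCKgLYP".
(Check on "dIagraMe": → "bGyepyKc" → "BgYEPYkC" ✓)

QCKgLYP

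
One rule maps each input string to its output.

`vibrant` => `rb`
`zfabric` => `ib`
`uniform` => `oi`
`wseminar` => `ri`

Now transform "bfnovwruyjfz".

The rule is to sort the characters into reverse alphabetical order, then keep one character in every 3, starting at position 3 (positions 3rd, 6th, 9th, ...).
Working it through for "bfnovwruyjfz": intermediate "zywvuronjffb", final "wrjb".
(Check on "wseminar": → "wsrnmiea" → "ri" ✓)

wrjb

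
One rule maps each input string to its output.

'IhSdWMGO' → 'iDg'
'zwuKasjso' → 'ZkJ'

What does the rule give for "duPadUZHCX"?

The rule is to keep one character in every 3, starting at position 1 (positions 1st, 4th, 7th, ...), then flip the case of every letter.
Starting from "duPadUZHCX": after the first operation, "daZX"; after the second, "DAzx".

DAzx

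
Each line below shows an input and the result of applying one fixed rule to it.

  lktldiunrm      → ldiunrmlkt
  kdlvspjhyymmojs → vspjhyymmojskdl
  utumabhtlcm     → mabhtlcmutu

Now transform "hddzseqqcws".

Rule — move the first 3 characters to the end (rotate left by 3).
Doing the same to "hddzseqqcws": "zseqqcwshdd".

zseqqcwshdd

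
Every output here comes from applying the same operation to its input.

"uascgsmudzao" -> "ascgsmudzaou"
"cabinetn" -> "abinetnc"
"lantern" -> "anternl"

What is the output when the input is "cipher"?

The transformation: move the first character to the end.
For "cipher" the result is "ipherc".

ipherc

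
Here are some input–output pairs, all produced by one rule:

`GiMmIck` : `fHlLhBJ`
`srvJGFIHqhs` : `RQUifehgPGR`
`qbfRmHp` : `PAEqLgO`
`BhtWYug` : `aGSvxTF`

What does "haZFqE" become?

What's happening: flip the case of every letter, then shift every letter 1 place backward in the alphabet (wrapping around).
Working it through for "haZFqE": intermediate "HAzfQe", final "GZyePd".
(Check on "GiMmIck": → "gImMiCK" → "fHlLhBJ" ✓)

GZyePd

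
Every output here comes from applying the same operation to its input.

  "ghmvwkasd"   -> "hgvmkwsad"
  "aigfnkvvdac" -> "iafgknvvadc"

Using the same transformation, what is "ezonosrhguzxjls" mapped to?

The pattern: swap each adjacent pair of characters (1↔2, 3↔4, ...).
On "ezonosrhguzxjls" that produces "zenosohrugxzljs".

zenosohrugxzljs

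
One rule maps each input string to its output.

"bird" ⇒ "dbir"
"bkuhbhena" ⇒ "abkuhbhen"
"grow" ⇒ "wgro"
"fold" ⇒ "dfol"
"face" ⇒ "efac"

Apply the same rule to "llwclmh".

hllwclm

Looking at the pairs, the operation is to move the last character to the front.
On "llwclmh" that produces "hllwclm".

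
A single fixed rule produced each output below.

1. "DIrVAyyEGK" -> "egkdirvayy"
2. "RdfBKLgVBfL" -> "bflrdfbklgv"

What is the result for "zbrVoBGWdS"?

wdszbrvobg

What's happening: move the last 3 characters to the front (rotate right by 3), then convert every letter to lowercase.
For "zbrVoBGWdS", step one produces "WdSzbrVoBG"; step two turns that into "wdszbrvobg".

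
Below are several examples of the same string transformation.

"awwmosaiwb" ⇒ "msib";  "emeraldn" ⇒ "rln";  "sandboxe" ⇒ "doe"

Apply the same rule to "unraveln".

aen

In each case the input is transformed by: delete the first 3 characters, then keep every other character starting from the first (positions 1st, 3rd, 5th, ...).
"unraveln" → "aveln" → "aen".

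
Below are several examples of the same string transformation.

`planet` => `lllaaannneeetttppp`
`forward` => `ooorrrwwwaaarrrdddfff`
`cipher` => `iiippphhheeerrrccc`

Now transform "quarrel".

uuuaaarrrrrreeelllqqq

The pattern: move the first character to the end, then repeat every character 3 times.
Working it through for "quarrel": intermediate "uarrelq", final "uuuaaarrrrrreeelllqqq".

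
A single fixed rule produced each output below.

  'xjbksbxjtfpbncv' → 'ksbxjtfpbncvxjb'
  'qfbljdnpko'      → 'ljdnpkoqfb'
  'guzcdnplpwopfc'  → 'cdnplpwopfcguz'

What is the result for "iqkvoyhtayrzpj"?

voyhtayrzpjiqk

Looking at the pairs, the operation is to move the first 3 characters to the end (rotate left by 3).
"iqkvoyhtayrzpj" → "voyhtayrzpjiqk".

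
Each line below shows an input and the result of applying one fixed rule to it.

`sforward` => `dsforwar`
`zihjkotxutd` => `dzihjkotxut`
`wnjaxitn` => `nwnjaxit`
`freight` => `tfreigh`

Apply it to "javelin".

njaveli

Looking at the pairs, the operation is to move the last character to the front.
"javelin" → "njaveli".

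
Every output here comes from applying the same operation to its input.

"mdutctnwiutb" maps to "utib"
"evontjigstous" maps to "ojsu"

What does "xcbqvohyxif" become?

box

Each output is the input with this applied: keep one character in every 3, starting at position 3 (positions 3rd, 6th, 9th, ...).
Applying that to "xcbqvohyxif" gives "box".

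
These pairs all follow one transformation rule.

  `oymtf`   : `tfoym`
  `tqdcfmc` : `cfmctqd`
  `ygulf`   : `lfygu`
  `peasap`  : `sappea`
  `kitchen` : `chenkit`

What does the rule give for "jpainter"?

The transformation: move the first 3 characters to the end (rotate left by 3).
"jpainter" → "interjpa".

interjpa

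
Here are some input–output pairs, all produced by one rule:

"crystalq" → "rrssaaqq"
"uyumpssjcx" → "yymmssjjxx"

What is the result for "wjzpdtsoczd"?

The rule is to keep every other character starting from the second (positions 2nd, 4th, 6th, ...), then double every character.
On "wjzpdtsoczd": the first step gives "jptoz", and the second then gives "jjppttoozz".

jjppttoozz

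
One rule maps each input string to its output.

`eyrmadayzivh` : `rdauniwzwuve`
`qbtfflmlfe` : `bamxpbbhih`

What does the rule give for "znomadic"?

Rule — shift every letter 4 places backward in the alphabet (wrapping around), then move the last 2 characters to the front (rotate right by 2).
"znomadic" → "vjkiwzey" → "eyvjkiwz".
(Check on "qbtfflmlfe": → "mxpbbhihba" → "bamxpbbhih" ✓)

eyvjkiwz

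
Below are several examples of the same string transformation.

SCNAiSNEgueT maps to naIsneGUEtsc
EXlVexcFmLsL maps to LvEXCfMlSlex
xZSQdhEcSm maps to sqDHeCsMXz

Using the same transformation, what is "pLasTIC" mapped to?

The rule is to move the first 2 characters to the end (rotate left by 2), then flip the case of every letter.
"pLasTIC" → "asTICpL" → "ASticPl".

ASticPl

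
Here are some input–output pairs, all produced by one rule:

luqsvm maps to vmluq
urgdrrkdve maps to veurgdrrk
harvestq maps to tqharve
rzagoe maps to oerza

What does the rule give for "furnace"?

Rule — move the last 3 characters to the front (rotate right by 3), then delete the first character.
On "furnace": the first step gives "acefurn", and the second then gives "cefurn".

cefurn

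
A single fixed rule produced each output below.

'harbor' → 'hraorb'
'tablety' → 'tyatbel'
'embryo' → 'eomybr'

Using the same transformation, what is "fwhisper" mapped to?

frwehpis

Each output is the input with this applied: take characters alternately from the front and the back (1st, last, 2nd, 2nd-last, ...).
For "fwhisper" the result is "frwehpis".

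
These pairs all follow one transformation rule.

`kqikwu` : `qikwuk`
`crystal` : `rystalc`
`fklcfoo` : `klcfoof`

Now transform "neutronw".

eutronwn

The pattern: move the first character to the end.
On "neutronw" that produces "eutronwn".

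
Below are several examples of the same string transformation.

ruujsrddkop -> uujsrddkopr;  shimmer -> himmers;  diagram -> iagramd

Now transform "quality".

ualityq

The pattern: move the first character to the end.
So "quality" becomes "ualityq".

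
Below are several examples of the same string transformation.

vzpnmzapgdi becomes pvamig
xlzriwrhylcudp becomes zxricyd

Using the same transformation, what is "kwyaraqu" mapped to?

ykqr

Each output is the input with this applied: keep every other character starting from the first (positions 1st, 3rd, 5th, ...), then swap each adjacent pair of characters (1↔2, 3↔4, ...).
Applying both steps to "kwyaraqu": "kyrq", then "ykqr".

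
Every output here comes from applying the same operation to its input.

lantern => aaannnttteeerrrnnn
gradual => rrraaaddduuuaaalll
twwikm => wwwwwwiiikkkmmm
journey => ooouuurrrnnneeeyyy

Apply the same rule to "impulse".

mmmpppuuulllssseee

The pattern: repeat every character 3 times, then delete the first 3 characters.
"impulse" → "iiimmmpppuuulllssseee" → "mmmpppuuulllssseee".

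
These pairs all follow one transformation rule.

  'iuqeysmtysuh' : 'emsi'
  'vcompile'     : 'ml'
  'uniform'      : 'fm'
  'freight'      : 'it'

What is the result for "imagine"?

What's happening: move the first character to the end, then keep one character in every 3, starting at position 3 (positions 3rd, 6th, 9th, ...).
Starting from "imagine": after the first operation, "maginei"; after the second, "ge".

ge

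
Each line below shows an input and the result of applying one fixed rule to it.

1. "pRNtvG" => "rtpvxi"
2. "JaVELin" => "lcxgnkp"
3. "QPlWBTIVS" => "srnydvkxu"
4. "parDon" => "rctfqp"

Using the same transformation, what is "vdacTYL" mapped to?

xfcevan

The pattern: shift every letter 2 places forward in the alphabet (wrapping around), then convert every letter to lowercase.
For "vdacTYL", step one produces "xfceVAN"; step two turns that into "xfcevan".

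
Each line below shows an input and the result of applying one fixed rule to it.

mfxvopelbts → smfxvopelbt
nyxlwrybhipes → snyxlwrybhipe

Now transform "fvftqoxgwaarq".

qfvftqoxgwaar

The pattern: move the last character to the front.
"fvftqoxgwaarq" → "qfvftqoxgwaar".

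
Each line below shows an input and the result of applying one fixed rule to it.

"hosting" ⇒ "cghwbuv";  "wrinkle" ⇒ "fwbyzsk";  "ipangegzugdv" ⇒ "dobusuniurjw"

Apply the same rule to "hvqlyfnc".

jezmtbqv

The rule is to shift every letter 12 places backward in the alphabet (wrapping around), then move the first character to the end.
Applying both steps to "hvqlyfnc": "vjezmtbq", then "jezmtbqv".
(Check on "wrinkle": → "kfwbyzs" → "fwbyzsk" ✓)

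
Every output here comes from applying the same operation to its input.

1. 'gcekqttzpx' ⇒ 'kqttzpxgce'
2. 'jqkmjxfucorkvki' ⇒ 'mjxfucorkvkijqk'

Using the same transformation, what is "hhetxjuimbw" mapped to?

Each output is the input with this applied: move the first 3 characters to the end (rotate left by 3).
Applying that to "hhetxjuimbw" gives "txjuimbwhhe".

txjuimbwhhe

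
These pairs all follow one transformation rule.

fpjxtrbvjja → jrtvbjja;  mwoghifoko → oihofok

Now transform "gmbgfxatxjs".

bxftajxs

What's happening: swap each adjacent pair of characters (1↔2, 3↔4, ...), then delete the first 3 characters.
Starting from "gmbgfxatxjs": after the first operation, "mggbxftajxs"; after the second, "bxftajxs".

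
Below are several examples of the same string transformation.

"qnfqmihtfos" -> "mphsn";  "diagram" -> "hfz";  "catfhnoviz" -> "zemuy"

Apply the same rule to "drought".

What's happening: keep every other character starting from the second (positions 2nd, 4th, 6th, ...), then shift every letter 1 place backward in the alphabet (wrapping around).
For "drought" the result is "qtg".

qtg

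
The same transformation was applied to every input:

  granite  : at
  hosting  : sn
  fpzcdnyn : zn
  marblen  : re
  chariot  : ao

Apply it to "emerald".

The pattern: keep one character in every 3, starting at position 3 (positions 3rd, 6th, 9th, ...).
Applying that to "emerald" gives "el".

el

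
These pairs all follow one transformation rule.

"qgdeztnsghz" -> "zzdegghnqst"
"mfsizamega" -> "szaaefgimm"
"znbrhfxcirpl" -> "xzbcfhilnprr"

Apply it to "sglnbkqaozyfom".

The transformation: sort the characters into alphabetical order, then move the last 2 characters to the front (rotate right by 2).
On "sglnbkqaozyfom" that produces "yzabfgklmnooqs".

yzabfgklmnooqs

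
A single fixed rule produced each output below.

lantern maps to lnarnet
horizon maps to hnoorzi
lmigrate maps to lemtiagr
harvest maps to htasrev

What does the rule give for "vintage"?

Rule — take characters alternately from the front and the back (1st, last, 2nd, 2nd-last, ...).
So "vintage" becomes "veignat".

veignat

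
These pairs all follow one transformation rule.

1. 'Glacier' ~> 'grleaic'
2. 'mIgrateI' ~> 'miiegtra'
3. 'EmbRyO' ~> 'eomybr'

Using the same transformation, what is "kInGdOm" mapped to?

kmiondg

The transformation: take characters alternately from the front and the back (1st, last, 2nd, 2nd-last, ...), then convert every letter to lowercase.
On "kInGdOm": the first step gives "kmIOndG", and the second then gives "kmiondg".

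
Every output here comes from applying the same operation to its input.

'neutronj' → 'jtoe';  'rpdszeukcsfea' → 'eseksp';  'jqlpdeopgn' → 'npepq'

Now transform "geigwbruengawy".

ygbunae

The pattern: keep every other character starting from the second (positions 2nd, 4th, 6th, ...), then swap the first and last characters.
Applying both steps to "geigwbruengawy": "egbunay", then "ygbunae".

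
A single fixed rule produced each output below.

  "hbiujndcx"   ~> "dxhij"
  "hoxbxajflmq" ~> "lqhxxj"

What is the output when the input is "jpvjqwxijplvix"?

In each case the input is transformed by: keep every other character starting from the first (positions 1st, 3rd, 5th, ...), then move the last 2 characters to the front (rotate right by 2).
Working it through for "jpvjqwxijplvix": intermediate "jvqxjli", final "lijvqxj".

lijvqxj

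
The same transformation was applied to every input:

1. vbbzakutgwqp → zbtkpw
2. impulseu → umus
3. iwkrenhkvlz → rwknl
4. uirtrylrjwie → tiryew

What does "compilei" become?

poil

Rule — keep every other character starting from the second (positions 2nd, 4th, 6th, ...), then swap each adjacent pair of characters (1↔2, 3↔4, ...).
"compilei" → "poil".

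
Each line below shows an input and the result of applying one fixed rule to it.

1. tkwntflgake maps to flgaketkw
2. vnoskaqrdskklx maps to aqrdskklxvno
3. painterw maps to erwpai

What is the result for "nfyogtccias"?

tcciasnfy

The transformation: move the first 3 characters to the end (rotate left by 3), then delete the first 2 characters.
Working it through for "nfyogtccias": intermediate "ogtcciasnfy", final "tcciasnfy".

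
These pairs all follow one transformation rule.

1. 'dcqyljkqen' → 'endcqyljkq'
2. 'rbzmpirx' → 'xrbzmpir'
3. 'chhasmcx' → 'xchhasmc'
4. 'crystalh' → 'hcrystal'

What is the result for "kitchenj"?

jkitchen

Rule — move the first 3 characters to the end (rotate left by 3), then swap the front and back halves of the string.
Applying that to "kitchenj" gives "jkitchen".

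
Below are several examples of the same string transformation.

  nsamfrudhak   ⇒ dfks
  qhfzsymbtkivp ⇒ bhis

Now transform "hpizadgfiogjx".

afgp

The transformation: keep one character in every 3, starting at position 2 (positions 2nd, 5th, 8th, ...), then sort the characters into alphabetical order.
For "hpizadgfiogjx" the result is "afgp".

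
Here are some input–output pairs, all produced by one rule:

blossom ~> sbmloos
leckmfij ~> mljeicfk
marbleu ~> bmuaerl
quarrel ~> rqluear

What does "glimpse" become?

mgelsip

Looking at the pairs, the operation is to take characters alternately from the front and the back (1st, last, 2nd, 2nd-last, ...), then move the last character to the front.
On "glimpse": the first step gives "gelsipm", and the second then gives "mgelsip".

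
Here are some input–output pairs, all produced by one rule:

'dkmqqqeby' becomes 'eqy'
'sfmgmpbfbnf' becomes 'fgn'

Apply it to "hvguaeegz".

Rule — sort the characters into alphabetical order, then keep one character in every 3, starting at position 3 (positions 3rd, 6th, 9th, ...).
On "hvguaeegz": the first step gives "aeegghuvz", and the second then gives "ehz".

ehz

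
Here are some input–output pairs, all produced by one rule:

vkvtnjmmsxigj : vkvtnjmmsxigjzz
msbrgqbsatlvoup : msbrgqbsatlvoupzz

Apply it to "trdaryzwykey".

Each output is the input with this applied: append "zz".
Applying that to "trdaryzwykey" gives "trdaryzwykeyzz".

trdaryzwykeyzz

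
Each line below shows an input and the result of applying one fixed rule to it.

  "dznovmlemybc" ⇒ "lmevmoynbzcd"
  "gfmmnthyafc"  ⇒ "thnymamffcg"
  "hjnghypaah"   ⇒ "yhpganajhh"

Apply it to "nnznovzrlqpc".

zvrolnqzpncn

Each output is the input with this applied: take characters alternately from the front and the back (1st, last, 2nd, 2nd-last, ...), then reverse the string.
For "nnznovzrlqpc", step one produces "ncnpzqnlorvz"; step two turns that into "zvrolnqzpncn".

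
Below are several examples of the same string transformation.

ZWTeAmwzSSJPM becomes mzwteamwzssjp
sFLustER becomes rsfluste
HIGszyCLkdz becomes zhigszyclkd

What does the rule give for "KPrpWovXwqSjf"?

fkprpwovxwqsj

Looking at the pairs, the operation is to move the last character to the front, then convert every letter to lowercase.
For "KPrpWovXwqSjf", step one produces "fKPrpWovXwqSj"; step two turns that into "fkprpwovxwqsj".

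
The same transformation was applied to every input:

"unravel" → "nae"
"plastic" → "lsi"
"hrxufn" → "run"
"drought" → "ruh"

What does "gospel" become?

Rule — keep every other character starting from the second (positions 2nd, 4th, 6th, ...).
On "gospel" that produces "opl".

opl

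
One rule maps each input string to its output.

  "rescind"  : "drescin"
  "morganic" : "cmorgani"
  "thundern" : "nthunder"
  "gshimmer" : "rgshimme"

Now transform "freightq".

qfreight

The transformation: move the last character to the front.
On "freightq" that produces "qfreight".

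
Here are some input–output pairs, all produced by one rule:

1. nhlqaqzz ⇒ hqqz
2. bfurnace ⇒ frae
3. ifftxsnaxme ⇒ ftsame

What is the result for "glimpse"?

lmse

What's happening: swap each adjacent pair of characters (1↔2, 3↔4, ...), then keep every other character starting from the first (positions 1st, 3rd, 5th, ...).
Starting from "glimpse": after the first operation, "lgmispe"; after the second, "lmse".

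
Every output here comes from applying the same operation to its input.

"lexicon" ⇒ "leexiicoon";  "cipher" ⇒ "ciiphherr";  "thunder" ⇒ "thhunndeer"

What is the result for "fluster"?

fllussteer

Each output is the input with this applied: repeat every character 3 times, then keep every other character starting from the second (positions 2nd, 4th, 6th, ...).
"fluster" → "fffllluuusssttteeerrr" → "fllussteer".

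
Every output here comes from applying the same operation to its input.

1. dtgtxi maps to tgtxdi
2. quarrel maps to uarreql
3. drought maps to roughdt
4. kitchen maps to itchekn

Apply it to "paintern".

Rule — swap the first and last characters, then move the first character to the end.
On "paintern": the first step gives "nainterp", and the second then gives "ainterpn".

ainterpn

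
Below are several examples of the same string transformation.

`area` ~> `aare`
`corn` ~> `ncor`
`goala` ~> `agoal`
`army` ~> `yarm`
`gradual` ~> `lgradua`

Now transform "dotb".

bdot

Looking at the pairs, the operation is to move the last character to the front.
Applying that to "dotb" gives "bdot".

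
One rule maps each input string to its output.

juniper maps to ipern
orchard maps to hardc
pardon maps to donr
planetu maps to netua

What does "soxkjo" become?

kjox

The rule is to delete the first 2 characters, then move the first character to the end.
On "soxkjo": the first step gives "xkjo", and the second then gives "kjox".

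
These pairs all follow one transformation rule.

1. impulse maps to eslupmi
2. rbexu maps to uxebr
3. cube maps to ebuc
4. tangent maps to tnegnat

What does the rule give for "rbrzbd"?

The transformation: reverse the string.
On "rbrzbd" that produces "dbzrbr".

dbzrbr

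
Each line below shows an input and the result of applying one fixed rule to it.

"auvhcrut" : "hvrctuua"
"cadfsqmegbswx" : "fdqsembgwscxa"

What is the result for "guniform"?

What's happening: move the first 2 characters to the end (rotate left by 2), then swap each adjacent pair of characters (1↔2, 3↔4, ...).
"guniform" → "inofmrug".

inofmrug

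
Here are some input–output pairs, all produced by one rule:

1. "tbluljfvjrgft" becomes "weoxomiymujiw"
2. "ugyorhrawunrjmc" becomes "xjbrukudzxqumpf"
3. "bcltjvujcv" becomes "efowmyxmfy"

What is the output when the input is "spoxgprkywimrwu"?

vsrajsunbzlpuzx

In each case the input is transformed by: shift every letter 3 places forward in the alphabet (wrapping around).
"spoxgprkywimrwu" → "vsrajsunbzlpuzx".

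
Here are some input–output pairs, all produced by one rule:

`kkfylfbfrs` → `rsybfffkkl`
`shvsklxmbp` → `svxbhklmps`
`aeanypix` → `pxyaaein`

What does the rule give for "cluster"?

The pattern: sort the characters into alphabetical order, then move the last 3 characters to the front (rotate right by 3).
For "cluster", step one produces "celrstu"; step two turns that into "stucelr".
(Check on "kkfylfbfrs": → "bfffkklrsy" → "rsybfffkkl" ✓)

stucelr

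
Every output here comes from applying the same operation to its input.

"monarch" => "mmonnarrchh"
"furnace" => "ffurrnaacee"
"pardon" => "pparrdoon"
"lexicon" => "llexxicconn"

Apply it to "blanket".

Looking at the pairs, the operation is to repeat every character 3 times, then keep every other character starting from the first (positions 1st, 3rd, 5th, ...).
On "blanket": the first step gives "bbblllaaannnkkkeeettt", and the second then gives "bblaankkett".
(Check on "furnace": → "fffuuurrrnnnaaaccceee" → "ffurrnaacee" ✓)

bblaankkett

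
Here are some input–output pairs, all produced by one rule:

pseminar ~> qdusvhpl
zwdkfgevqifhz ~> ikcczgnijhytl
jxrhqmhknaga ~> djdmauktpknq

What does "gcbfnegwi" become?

jzljfeiqh

The rule is to move the last 3 characters to the front (rotate right by 3), then shift every letter 3 places forward in the alphabet (wrapping around).
Applying both steps to "gcbfnegwi": "gwigcbfne", then "jzljfeiqh".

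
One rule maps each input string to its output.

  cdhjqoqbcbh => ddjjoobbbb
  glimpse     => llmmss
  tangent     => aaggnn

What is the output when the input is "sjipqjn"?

jjppjj

The pattern: keep every other character starting from the second (positions 2nd, 4th, 6th, ...), then double every character.
Applying both steps to "sjipqjn": "jpj", then "jjppjj".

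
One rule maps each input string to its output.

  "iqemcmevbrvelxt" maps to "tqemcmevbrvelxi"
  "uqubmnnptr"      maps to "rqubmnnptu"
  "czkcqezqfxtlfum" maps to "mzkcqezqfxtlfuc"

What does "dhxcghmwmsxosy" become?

Looking at the pairs, the operation is to swap the first and last characters.
For "dhxcghmwmsxosy" the result is "yhxcghmwmsxosd".

yhxcghmwmsxosd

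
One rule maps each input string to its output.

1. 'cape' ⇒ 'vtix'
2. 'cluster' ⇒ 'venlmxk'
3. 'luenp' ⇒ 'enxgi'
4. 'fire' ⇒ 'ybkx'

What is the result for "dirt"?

wbkm

What's happening: shift every letter 7 places backward in the alphabet (wrapping around).
On "dirt" that produces "wbkm".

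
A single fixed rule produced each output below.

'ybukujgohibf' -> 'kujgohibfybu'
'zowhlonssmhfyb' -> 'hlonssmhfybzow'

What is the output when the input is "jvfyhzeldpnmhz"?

yhzeldpnmhzjvf

Looking at the pairs, the operation is to move the first 3 characters to the end (rotate left by 3).
Doing the same to "jvfyhzeldpnmhz": "yhzeldpnmhzjvf".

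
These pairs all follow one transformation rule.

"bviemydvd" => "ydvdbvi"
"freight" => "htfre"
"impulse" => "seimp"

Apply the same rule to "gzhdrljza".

ljzagzh

The pattern: move the first 3 characters to the end (rotate left by 3), then delete the first 2 characters.
For "gzhdrljza", step one produces "drljzagzh"; step two turns that into "ljzagzh".
(Check on "bviemydvd": → "emydvdbvi" → "ydvdbvi" ✓)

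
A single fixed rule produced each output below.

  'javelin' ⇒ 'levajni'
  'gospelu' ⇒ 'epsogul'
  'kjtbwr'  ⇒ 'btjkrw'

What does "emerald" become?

Each output is the input with this applied: move the last 2 characters to the front (rotate right by 2), then reverse the string.
Working it through for "emerald": intermediate "ldemera", final "aremedl".

aremedl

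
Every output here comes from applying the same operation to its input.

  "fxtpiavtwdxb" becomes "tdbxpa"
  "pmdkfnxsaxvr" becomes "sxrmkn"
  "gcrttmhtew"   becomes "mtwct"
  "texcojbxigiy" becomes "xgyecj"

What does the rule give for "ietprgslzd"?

gldep

The transformation: keep every other character starting from the second (positions 2nd, 4th, 6th, ...), then move the last 3 characters to the front (rotate right by 3).
"ietprgslzd" → "epgld" → "gldep".
(Check on "pmdkfnxsaxvr": → "mknsxr" → "sxrmkn" ✓)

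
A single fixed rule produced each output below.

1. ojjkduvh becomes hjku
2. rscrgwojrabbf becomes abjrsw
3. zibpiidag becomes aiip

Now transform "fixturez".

irtz

In each case the input is transformed by: keep every other character starting from the second (positions 2nd, 4th, 6th, ...), then sort the characters into alphabetical order.
On "fixturez": the first step gives "itrz", and the second then gives "irtz".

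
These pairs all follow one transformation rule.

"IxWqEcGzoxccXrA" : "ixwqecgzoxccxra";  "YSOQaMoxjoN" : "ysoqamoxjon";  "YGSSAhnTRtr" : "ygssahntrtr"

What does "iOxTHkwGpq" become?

In each case the input is transformed by: convert every letter to lowercase.
So "iOxTHkwGpq" becomes "ioxthkwgpq".

ioxthkwgpq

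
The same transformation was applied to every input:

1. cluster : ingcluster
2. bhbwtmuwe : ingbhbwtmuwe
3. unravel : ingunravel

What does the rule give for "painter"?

The pattern: prepend "ing".
On "painter" that produces "ingpainter".

ingpainter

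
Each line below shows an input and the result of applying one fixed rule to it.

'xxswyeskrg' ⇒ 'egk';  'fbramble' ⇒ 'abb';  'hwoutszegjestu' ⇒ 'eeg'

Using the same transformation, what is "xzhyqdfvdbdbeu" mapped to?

bbd

The rule is to sort the characters into alphabetical order, then keep only the first 3 characters.
On "xzhyqdfvdbdbeu": the first step gives "bbdddefhquvxyz", and the second then gives "bbd".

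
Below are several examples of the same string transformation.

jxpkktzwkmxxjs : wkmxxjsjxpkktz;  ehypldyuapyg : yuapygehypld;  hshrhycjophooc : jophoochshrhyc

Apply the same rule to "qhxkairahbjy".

Each output is the input with this applied: swap the front and back halves of the string.
On "qhxkairahbjy" that produces "rahbjyqhxkai".

rahbjyqhxkai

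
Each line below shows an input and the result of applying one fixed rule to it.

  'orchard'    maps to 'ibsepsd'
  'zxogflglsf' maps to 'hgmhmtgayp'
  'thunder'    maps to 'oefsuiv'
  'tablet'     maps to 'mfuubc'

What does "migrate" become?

sbufnjh

Looking at the pairs, the operation is to shift every letter 1 place forward in the alphabet (wrapping around), then move the first 3 characters to the end (rotate left by 3).
For "migrate", step one produces "njhsbuf"; step two turns that into "sbufnjh".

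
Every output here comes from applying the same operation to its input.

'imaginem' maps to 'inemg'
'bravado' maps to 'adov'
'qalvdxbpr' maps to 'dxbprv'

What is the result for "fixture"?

Each output is the input with this applied: delete the first 3 characters, then move the first character to the end.
"fixture" → "ture" → "uret".

uret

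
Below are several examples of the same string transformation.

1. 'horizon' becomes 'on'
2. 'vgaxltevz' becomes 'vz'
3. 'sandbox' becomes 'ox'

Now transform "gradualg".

lg

The rule is to keep only the last 2 characters.
On "gradualg" that produces "lg".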